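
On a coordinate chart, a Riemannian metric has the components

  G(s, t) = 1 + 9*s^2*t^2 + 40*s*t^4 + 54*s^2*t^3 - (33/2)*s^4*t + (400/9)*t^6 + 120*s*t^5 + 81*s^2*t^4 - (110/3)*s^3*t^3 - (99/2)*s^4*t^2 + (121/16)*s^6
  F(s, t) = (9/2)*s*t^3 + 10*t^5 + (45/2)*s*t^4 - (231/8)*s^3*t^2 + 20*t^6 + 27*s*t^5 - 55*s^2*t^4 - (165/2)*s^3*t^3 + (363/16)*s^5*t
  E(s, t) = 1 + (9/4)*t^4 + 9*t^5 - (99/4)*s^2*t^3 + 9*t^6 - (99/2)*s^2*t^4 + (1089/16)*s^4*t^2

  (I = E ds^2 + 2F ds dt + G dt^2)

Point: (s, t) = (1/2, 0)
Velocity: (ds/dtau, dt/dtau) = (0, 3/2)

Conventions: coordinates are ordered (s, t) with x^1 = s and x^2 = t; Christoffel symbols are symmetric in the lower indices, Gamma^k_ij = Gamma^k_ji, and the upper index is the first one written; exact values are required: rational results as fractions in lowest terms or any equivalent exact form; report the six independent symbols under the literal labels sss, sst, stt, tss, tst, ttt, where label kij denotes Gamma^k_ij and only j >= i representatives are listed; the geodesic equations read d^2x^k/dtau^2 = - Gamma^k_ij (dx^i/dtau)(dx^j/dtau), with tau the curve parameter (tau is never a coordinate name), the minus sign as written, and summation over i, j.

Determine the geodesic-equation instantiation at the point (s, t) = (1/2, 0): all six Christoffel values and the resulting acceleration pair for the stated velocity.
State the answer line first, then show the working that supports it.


Answer: Gamma_sss = 0, Gamma_sst = 0, Gamma_stt = 0, Gamma_tss = 0, Gamma_tst = 726/1145, Gamma_ttt = -528/1145; accelerations (d^2s/dtau^2, d^2t/dtau^2) = (0, 1188/1145)

E = 1, F = 0, G = 1145/1024 at the point
E_s = 0, E_t = 0, F_s = 0, F_t = 363/512, G_s = 363/256, G_t = -33/32
EG - F^2 = 1145/1024;  g^inv = (1024/1145) * [[1145/1024, 0], [0, 1]]
first-kind symbols [ij,l] = (1/2)(d_i g_jl + d_j g_il - d_l g_ij): [ss,s] = E_s/2 = 0, [ss,t] = F_s - E_t/2 = 0, [st,s] = E_t/2 = 0, [st,t] = G_s/2 = 363/512, [tt,s] = F_t - G_s/2 = 0, [tt,t] = G_t/2 = -33/64
Gamma^s_ij = (G*[ij,s] - F*[ij,t])/(EG - F^2), Gamma^t_ij = (E*[ij,t] - F*[ij,s])/(EG - F^2)
Gamma_sss = 0, Gamma_sst = 0, Gamma_stt = 0, Gamma_tss = 0, Gamma_tst = 726/1145, Gamma_ttt = -528/1145
d^2s/dtau^2 = -(Gamma_sss*(0)^2 + 2*Gamma_sst*(0)*(3/2) + Gamma_stt*(3/2)^2) = 0
d^2t/dtau^2 = -(Gamma_tss*(0)^2 + 2*Gamma_tst*(0)*(3/2) + Gamma_ttt*(3/2)^2) = 1188/1145


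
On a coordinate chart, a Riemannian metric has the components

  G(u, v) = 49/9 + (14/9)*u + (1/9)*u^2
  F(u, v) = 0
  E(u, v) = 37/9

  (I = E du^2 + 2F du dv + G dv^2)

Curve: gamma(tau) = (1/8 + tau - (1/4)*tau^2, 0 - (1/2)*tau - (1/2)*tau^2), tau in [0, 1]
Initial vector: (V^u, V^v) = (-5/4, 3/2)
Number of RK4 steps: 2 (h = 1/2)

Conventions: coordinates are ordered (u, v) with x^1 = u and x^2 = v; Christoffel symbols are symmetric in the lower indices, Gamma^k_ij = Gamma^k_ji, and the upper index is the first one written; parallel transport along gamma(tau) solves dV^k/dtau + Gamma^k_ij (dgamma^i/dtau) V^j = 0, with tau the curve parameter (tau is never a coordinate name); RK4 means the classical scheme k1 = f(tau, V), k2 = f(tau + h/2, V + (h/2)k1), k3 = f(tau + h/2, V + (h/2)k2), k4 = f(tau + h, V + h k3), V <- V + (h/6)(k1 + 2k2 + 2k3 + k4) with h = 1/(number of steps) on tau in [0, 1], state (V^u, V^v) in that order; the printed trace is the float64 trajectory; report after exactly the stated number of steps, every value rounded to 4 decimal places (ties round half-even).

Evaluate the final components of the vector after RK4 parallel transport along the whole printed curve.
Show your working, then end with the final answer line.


gamma'(tau) = (1 - (1/2)*tau, -1/2 - tau); f(tau, V)^k = -Gamma^k_ij(gamma(tau)) gamma'^i(tau) V^j; h = 1/2; intermediate values shown to 6 dp
curve data and Christoffel symbols at the stage parameters:
  tau = 0.000000: gamma = (0.125000, 0.000000), gamma' = (1.000000, -0.500000); Gamma_uuu = 0.000000, Gamma_uuv = 0.000000, Gamma_uvv = -0.192568, Gamma_vuu = 0.000000, Gamma_vuv = 0.140351, Gamma_vvv = 0.000000
  tau = 0.250000: gamma = (0.359375, -0.156250), gamma' = (0.875000, -0.750000); Gamma_uuu = 0.000000, Gamma_uuv = 0.000000, Gamma_uvv = -0.198902, Gamma_vuu = 0.000000, Gamma_vuv = 0.135881, Gamma_vvv = 0.000000
  tau = 0.500000: gamma = (0.562500, -0.375000), gamma' = (0.750000, -1.000000); Gamma_uuu = 0.000000, Gamma_uuv = 0.000000, Gamma_uvv = -0.204392, Gamma_vuu = 0.000000, Gamma_vuv = 0.132231, Gamma_vvv = 0.000000
  tau = 0.750000: gamma = (0.734375, -0.656250), gamma' = (0.625000, -1.250000); Gamma_uuu = 0.000000, Gamma_uuv = 0.000000, Gamma_uvv = -0.209037, Gamma_vuu = 0.000000, Gamma_vuv = 0.129293, Gamma_vvv = 0.000000
  tau = 1.000000: gamma = (0.875000, -1.000000), gamma' = (0.500000, -1.500000); Gamma_uuu = 0.000000, Gamma_uuv = 0.000000, Gamma_uvv = -0.212838, Gamma_vuu = 0.000000, Gamma_vuv = 0.126984, Gamma_vvv = 0.000000
step 0: V^u = -1.2500, V^v = 1.5000
step 1: k1 = (-0.144426, -0.298246), k2 = (-0.212642, -0.300547), k3 = (-0.212556, -0.302217), k4 = (-0.275703, -0.313117); V <- V + (h/6)(k1 + 2k2 + 2k3 + k4): V^u = -1.3559, V^v = 1.3486
step 2: k1 = (-0.275641, -0.313034), k2 = (-0.331934, -0.332922), k3 = (-0.330635, -0.334795), k4 = (-0.377105, -0.364748); V <- V + (h/6)(k1 + 2k2 + 2k3 + k4): V^u = -1.5207, V^v = 1.1808

Answer: V^u = -1.5207, V^v = 1.1808


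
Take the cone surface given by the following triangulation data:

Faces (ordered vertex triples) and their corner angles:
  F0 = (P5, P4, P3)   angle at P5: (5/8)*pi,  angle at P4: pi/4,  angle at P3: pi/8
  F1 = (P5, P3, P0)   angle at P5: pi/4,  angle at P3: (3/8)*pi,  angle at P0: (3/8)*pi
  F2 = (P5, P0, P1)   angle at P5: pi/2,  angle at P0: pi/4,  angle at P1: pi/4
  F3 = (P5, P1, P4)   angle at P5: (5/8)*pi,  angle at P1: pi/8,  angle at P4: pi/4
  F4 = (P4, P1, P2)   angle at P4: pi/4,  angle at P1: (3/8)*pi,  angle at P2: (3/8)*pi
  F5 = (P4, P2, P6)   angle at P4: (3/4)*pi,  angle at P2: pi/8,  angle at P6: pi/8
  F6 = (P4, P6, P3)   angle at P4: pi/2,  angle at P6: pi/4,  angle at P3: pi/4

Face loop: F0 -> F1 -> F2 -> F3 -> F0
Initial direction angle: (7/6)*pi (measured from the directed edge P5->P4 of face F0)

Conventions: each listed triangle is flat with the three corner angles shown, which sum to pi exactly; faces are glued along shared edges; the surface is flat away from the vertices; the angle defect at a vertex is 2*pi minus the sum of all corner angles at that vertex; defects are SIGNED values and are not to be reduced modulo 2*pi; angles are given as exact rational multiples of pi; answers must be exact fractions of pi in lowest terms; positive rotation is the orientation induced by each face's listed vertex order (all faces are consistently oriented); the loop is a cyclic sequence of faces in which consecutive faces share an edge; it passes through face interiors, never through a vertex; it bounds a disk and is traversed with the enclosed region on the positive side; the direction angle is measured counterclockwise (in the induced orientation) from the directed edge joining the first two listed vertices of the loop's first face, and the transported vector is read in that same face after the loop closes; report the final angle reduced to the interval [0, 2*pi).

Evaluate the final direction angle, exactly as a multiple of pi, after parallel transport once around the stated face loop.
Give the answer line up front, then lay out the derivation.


Answer: final direction angle = (7/6)*pi

enclosed vertex P5: corner angles sum to 2*pi, defect = 2*pi - 2*pi = 0
by Gauss-Bonnet the loop rotates the vector by the enclosed defect sum (positive orientation, mod 2*pi)
final angle = (7/6)*pi + 0 = (7/6)*pi (mod 2*pi)


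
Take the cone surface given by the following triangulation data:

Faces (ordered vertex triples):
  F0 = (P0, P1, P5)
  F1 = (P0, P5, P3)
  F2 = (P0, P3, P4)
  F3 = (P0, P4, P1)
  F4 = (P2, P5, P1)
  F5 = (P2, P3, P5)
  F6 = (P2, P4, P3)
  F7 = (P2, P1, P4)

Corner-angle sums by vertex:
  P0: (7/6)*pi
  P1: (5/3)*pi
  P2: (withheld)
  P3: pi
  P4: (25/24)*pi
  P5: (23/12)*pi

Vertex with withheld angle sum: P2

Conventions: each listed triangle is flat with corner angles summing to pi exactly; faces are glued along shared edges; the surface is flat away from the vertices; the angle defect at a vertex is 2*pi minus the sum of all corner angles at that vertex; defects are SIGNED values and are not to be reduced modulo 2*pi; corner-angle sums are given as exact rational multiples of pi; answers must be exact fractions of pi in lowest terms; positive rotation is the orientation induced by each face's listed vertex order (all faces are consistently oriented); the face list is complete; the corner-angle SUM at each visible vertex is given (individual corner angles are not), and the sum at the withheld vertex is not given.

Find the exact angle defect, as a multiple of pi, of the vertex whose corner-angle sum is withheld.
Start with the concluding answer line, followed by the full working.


Answer: defect(P2) = (19/24)*pi

V = 6, E = 12, F = 8; chi = V - E + F = 2
Gauss-Bonnet: total defect = 2*pi*chi = 4*pi; visible defects sum to (77/24)*pi


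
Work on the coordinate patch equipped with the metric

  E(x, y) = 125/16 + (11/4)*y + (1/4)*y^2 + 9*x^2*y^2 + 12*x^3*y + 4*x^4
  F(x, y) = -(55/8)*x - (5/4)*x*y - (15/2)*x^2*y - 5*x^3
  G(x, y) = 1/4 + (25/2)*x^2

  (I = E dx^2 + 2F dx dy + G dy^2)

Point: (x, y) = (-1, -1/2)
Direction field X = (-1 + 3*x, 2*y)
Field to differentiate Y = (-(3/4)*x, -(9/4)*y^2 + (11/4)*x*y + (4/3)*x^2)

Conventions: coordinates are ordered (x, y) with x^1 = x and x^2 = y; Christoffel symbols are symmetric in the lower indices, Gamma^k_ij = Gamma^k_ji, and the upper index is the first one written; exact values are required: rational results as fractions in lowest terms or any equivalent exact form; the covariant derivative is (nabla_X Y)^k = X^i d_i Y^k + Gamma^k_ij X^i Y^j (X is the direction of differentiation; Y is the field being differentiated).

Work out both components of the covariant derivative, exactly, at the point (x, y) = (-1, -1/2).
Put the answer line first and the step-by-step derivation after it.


Answer: (nabla_X Y)^x = -235327/3600, (nabla_X Y)^y = 19951/180

E = 75/4, F = 15, G = 51/4 at the point
E_x = -77/2, E_y = -37/2, F_x = -115/4, F_y = -25/4, G_x = -25, G_y = 0
EG - F^2 = 225/16;  g^inv = (16/225) * [[51/4, -15], [-15, 75/4]]
first-kind symbols [ij,l] = (1/2)(d_i g_jl + d_j g_il - d_l g_ij): [xx,x] = E_x/2 = -77/4, [xx,y] = F_x - E_y/2 = -39/2, [xy,x] = E_y/2 = -37/4, [xy,y] = G_x/2 = -25/2, [yy,x] = F_y - G_x/2 = 25/4, [yy,y] = G_y/2 = 0
Gamma^x_ij = (G*[ij,x] - F*[ij,y])/(EG - F^2), Gamma^y_ij = (E*[ij,y] - F*[ij,x])/(EG - F^2)
Gamma_xxx = 251/75, Gamma_xxy = 371/75, Gamma_xyy = 17/3, Gamma_yxx = -82/15, Gamma_yxy = -34/5, Gamma_yyy = -20/3
X = (-4, -1), Y = (3/4, 103/48) at the point


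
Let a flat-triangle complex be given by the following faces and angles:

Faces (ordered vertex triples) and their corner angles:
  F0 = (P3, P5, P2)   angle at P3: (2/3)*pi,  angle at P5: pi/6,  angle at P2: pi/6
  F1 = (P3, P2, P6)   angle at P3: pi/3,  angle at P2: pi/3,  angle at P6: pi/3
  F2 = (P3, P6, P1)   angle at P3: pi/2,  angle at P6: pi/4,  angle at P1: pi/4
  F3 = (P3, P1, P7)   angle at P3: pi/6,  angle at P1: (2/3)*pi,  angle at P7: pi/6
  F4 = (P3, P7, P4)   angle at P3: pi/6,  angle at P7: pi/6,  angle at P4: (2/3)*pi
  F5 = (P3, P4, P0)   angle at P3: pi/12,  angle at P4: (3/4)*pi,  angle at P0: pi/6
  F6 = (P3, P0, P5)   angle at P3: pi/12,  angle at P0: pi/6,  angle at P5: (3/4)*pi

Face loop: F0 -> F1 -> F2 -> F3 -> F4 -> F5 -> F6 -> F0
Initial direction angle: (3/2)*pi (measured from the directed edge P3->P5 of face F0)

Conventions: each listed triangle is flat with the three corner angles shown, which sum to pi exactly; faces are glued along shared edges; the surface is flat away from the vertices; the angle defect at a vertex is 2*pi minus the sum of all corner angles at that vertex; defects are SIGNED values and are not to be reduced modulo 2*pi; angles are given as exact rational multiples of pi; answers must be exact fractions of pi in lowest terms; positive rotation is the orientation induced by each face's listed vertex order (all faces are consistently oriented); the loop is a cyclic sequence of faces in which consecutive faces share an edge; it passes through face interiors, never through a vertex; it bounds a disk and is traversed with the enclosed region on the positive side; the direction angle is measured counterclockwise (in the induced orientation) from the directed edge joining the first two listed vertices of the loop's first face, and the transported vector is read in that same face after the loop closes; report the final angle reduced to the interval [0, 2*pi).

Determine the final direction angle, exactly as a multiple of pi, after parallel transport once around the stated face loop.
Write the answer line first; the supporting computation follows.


Answer: final direction angle = (3/2)*pi

enclosed vertex P3: corner angles sum to 2*pi, defect = 2*pi - 2*pi = 0
adding the enclosed defects to the starting angle (mod 2*pi, induced orientation) gives the holonomy
final angle = (3/2)*pi + 0 = (3/2)*pi (mod 2*pi)


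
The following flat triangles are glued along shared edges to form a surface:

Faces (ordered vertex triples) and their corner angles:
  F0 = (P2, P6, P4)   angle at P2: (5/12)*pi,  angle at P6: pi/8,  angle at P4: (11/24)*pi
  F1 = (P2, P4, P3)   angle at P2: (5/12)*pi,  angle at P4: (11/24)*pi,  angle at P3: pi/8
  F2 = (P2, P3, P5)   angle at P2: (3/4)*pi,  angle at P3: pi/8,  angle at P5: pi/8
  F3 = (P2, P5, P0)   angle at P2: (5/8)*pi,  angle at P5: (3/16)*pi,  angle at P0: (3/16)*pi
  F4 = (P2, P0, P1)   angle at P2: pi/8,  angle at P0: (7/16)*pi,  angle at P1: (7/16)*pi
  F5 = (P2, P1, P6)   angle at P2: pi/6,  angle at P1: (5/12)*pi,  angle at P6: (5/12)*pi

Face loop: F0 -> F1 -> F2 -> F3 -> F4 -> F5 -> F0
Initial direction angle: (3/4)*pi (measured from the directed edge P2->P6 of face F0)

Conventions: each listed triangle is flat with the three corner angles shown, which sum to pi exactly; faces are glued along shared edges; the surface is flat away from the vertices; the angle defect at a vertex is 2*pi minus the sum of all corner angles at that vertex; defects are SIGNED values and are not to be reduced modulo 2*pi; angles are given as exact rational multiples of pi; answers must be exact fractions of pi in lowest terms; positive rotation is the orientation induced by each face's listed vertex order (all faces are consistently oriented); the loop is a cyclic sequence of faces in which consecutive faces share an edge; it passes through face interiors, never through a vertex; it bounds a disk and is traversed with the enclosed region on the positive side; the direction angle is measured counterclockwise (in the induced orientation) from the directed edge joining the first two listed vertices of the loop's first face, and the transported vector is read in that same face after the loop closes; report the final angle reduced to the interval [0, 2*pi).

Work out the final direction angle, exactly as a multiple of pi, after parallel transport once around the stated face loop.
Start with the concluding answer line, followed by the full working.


Answer: final direction angle = pi/4

enclosed vertex P2: corner angles sum to (5/2)*pi, defect = 2*pi - (5/2)*pi = -pi/2
adding the enclosed defects to the starting angle (mod 2*pi, induced orientation) gives the holonomy
final angle = (3/4)*pi - pi/2 = pi/4 (mod 2*pi)


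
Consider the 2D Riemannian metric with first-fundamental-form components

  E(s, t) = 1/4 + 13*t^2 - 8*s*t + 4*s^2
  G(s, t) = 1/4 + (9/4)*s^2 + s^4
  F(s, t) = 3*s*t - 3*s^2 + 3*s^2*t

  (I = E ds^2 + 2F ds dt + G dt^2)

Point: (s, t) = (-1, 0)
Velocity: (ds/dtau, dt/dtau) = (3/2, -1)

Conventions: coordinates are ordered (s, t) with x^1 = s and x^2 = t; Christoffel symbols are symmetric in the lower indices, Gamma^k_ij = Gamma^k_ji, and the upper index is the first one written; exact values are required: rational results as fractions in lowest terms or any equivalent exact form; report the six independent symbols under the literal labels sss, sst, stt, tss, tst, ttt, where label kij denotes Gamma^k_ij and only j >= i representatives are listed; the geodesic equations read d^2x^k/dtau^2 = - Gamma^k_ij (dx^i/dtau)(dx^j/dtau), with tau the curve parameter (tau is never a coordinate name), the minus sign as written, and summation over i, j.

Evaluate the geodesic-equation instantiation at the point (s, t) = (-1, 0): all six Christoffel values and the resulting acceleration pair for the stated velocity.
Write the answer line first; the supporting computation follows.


Answer: Gamma_sss = -64/47, Gamma_sst = 10/47, Gamma_stt = 119/47, Gamma_tss = -28/47, Gamma_tst = -97/94, Gamma_ttt = 102/47; accelerations (d^2s/dtau^2, d^2t/dtau^2) = (55/47, -369/94)

E = 17/4, F = -3, G = 7/2 at the point
E_s = -8, E_t = 8, F_s = 6, F_t = 0, G_s = -17/2, G_t = 0
EG - F^2 = 47/8;  g^inv = (8/47) * [[7/2, 3], [3, 17/4]]
first-kind symbols [ij,l] = (1/2)(d_i g_jl + d_j g_il - d_l g_ij): [ss,s] = E_s/2 = -4, [ss,t] = F_s - E_t/2 = 2, [st,s] = E_t/2 = 4, [st,t] = G_s/2 = -17/4, [tt,s] = F_t - G_s/2 = 17/4, [tt,t] = G_t/2 = 0
Gamma^s_ij = (G*[ij,s] - F*[ij,t])/(EG - F^2), Gamma^t_ij = (E*[ij,t] - F*[ij,s])/(EG - F^2)
Gamma_sss = -64/47, Gamma_sst = 10/47, Gamma_stt = 119/47, Gamma_tss = -28/47, Gamma_tst = -97/94, Gamma_ttt = 102/47
d^2s/dtau^2 = -(Gamma_sss*(3/2)^2 + 2*Gamma_sst*(3/2)*(-1) + Gamma_stt*(-1)^2) = 55/47
d^2t/dtau^2 = -(Gamma_tss*(3/2)^2 + 2*Gamma_tst*(3/2)*(-1) + Gamma_ttt*(-1)^2) = -369/94


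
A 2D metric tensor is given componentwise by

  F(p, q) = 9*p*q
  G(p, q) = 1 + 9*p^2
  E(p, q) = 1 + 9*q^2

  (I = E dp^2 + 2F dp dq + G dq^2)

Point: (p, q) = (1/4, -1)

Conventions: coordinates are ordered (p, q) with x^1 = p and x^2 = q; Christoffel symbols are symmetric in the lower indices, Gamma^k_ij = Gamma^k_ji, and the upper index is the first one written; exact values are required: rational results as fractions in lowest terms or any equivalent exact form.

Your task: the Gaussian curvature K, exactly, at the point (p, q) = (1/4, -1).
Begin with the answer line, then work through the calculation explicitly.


Answer: K = -2304/28561

E = 10, F = -9/4, G = 25/16, EG - F^2 = 169/16 at the point
E_p = 0, E_q = -18, F_p = -9, F_q = 9/4, G_p = 9/2, G_q = 0
E_qq = 18, F_pq = 9, G_pp = 18
Compute both Brioschi determinants and normalise by (EG - F^2)^2.
M1 = [[-E_qq/2 + F_pq - G_pp/2, E_p/2, F_p - E_q/2], [F_q - G_p/2, E, F], [G_q/2, F, G]] = [[-9, 0, 0], [0, 10, -9/4], [0, -9/4, 25/16]]; det M1 = -1521/16
M2 = [[0, E_q/2, G_p/2], [E_q/2, E, F], [G_p/2, F, G]] = [[0, -9, 9/4], [-9, 10, -9/4], [9/4, -9/4, 25/16]]; det M2 = -1377/16
det M1 - det M2 = -9; K = -9 / (169/16)^2 = -2304/28561


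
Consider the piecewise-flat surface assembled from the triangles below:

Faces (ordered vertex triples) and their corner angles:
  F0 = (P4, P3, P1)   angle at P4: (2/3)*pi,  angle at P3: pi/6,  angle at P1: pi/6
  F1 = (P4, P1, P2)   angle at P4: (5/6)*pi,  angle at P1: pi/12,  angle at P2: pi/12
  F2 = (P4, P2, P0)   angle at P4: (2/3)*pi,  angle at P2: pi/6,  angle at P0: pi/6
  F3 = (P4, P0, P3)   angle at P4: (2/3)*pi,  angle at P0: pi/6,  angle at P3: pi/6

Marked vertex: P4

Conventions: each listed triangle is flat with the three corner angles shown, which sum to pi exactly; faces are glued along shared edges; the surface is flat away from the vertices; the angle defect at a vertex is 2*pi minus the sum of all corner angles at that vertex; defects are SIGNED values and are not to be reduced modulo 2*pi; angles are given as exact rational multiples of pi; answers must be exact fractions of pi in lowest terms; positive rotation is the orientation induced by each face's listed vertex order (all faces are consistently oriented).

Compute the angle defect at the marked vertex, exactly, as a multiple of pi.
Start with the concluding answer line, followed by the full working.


Answer: defect(P4) = (-5/6)*pi

Sum of corner angles at P4: (17/6)*pi
defect = 2*pi - (17/6)*pi


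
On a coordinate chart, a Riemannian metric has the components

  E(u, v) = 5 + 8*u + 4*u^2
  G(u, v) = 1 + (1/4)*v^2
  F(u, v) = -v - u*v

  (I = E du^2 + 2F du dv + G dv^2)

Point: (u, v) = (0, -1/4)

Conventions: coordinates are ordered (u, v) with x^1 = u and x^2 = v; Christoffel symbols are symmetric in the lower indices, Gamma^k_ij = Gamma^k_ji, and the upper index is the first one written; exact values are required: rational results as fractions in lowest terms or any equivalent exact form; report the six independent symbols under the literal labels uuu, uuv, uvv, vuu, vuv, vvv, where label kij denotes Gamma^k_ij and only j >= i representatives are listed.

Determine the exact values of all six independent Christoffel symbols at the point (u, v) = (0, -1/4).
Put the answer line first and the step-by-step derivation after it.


Answer: Gamma_uuu = 256/321, Gamma_uuv = 0, Gamma_uvv = -64/321, Gamma_vuu = 16/321, Gamma_vuv = 0, Gamma_vvv = -4/321

E = 5, F = 1/4, G = 65/64 at the point
E_u = 8, E_v = 0, F_u = 1/4, F_v = -1, G_u = 0, G_v = -1/8
EG - F^2 = 321/64;  g^inv = (64/321) * [[65/64, -1/4], [-1/4, 5]]
first-kind symbols [ij,l] = (1/2)(d_i g_jl + d_j g_il - d_l g_ij): [uu,u] = E_u/2 = 4, [uu,v] = F_u - E_v/2 = 1/4, [uv,u] = E_v/2 = 0, [uv,v] = G_u/2 = 0, [vv,u] = F_v - G_u/2 = -1, [vv,v] = G_v/2 = -1/16
Gamma^u_ij = (G*[ij,u] - F*[ij,v])/(EG - F^2), Gamma^v_ij = (E*[ij,v] - F*[ij,u])/(EG - F^2)


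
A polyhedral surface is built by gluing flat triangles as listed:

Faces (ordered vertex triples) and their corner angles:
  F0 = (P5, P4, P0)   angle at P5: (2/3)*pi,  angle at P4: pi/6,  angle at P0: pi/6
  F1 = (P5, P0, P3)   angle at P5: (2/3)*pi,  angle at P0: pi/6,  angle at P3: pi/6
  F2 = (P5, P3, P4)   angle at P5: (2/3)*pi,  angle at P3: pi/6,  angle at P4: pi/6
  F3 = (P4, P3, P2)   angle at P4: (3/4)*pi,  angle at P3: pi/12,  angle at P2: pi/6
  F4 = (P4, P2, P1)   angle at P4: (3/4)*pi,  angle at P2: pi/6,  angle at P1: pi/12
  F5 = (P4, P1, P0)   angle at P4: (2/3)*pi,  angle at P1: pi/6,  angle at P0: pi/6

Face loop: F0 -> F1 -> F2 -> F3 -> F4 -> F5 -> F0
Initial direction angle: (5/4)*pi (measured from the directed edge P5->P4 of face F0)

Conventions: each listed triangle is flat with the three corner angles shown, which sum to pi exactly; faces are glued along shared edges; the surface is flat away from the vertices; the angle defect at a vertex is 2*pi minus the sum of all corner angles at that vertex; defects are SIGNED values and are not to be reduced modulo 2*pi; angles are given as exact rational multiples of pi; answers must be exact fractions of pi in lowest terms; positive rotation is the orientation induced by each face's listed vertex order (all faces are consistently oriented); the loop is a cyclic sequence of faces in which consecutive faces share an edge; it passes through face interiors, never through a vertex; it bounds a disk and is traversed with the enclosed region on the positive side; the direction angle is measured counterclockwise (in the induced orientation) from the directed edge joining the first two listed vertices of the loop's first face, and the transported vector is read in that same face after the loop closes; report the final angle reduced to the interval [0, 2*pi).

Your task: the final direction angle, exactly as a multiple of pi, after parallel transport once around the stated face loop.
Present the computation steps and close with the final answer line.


enclosed vertex P4: corner angles sum to (5/2)*pi, defect = 2*pi - (5/2)*pi = -pi/2
enclosed vertex P5: corner angles sum to 2*pi, defect = 2*pi - 2*pi = 0
by Gauss-Bonnet the loop rotates the vector by the enclosed defect sum (positive orientation, mod 2*pi)
final angle = (5/4)*pi - pi/2 = (3/4)*pi (mod 2*pi)

Answer: final direction angle = (3/4)*pi


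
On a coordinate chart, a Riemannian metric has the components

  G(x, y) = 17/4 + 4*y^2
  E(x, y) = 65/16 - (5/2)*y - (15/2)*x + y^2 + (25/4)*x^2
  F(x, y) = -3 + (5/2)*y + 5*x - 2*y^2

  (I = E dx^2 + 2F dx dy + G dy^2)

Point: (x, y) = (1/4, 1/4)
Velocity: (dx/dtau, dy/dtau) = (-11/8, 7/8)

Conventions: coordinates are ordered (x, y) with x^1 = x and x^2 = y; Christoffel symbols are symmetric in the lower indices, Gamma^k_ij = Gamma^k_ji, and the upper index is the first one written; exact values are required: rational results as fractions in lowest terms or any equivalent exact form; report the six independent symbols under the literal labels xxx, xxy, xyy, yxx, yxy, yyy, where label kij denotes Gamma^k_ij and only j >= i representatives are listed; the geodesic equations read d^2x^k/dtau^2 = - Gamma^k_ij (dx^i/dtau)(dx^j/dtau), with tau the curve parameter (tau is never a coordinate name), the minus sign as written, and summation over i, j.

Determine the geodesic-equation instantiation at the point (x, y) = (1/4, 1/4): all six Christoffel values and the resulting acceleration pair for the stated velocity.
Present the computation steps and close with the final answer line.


E = 129/64, F = -5/4, G = 9/2 at the point
E_x = -35/8, E_y = -2, F_x = 5, F_y = 3/2, G_x = 0, G_y = 2
EG - F^2 = 961/128;  g^inv = (128/961) * [[9/2, 5/4], [5/4, 129/64]]
first-kind symbols [ij,l] = (1/2)(d_i g_jl + d_j g_il - d_l g_ij): [xx,x] = E_x/2 = -35/16, [xx,y] = F_x - E_y/2 = 6, [xy,x] = E_y/2 = -1, [xy,y] = G_x/2 = 0, [yy,x] = F_y - G_x/2 = 3/2, [yy,y] = G_y/2 = 1
Gamma^x_ij = (G*[ij,x] - F*[ij,y])/(EG - F^2), Gamma^y_ij = (E*[ij,y] - F*[ij,x])/(EG - F^2)
Gamma_xxx = -300/961, Gamma_xxy = -576/961, Gamma_xyy = 1024/961, Gamma_yxx = 1198/961, Gamma_yxy = -160/961, Gamma_yyy = 498/961
d^2x/dtau^2 = -(Gamma_xxx*(-11/8)^2 + 2*Gamma_xxy*(-11/8)*(7/8) + Gamma_xyy*(7/8)^2) = -25645/15376
d^2y/dtau^2 = -(Gamma_yxx*(-11/8)^2 + 2*Gamma_yxy*(-11/8)*(7/8) + Gamma_yyy*(7/8)^2) = -12125/3844

Answer: Gamma_xxx = -300/961, Gamma_xxy = -576/961, Gamma_xyy = 1024/961, Gamma_yxx = 1198/961, Gamma_yxy = -160/961, Gamma_yyy = 498/961; accelerations (d^2x/dtau^2, d^2y/dtau^2) = (-25645/15376, -12125/3844)


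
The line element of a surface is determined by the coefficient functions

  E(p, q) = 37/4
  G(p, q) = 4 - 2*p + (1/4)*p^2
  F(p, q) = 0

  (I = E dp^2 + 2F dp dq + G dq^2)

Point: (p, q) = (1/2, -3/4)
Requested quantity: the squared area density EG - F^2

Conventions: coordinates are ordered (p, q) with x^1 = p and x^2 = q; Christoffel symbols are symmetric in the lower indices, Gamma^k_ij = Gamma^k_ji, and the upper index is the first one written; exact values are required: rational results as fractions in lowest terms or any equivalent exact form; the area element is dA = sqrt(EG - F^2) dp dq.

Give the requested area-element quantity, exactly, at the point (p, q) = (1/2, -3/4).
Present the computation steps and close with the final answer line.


E = 37/4, F = 0, G = 49/16; EG - F^2 = 1813/64

Answer: EG - F^2 = 1813/64


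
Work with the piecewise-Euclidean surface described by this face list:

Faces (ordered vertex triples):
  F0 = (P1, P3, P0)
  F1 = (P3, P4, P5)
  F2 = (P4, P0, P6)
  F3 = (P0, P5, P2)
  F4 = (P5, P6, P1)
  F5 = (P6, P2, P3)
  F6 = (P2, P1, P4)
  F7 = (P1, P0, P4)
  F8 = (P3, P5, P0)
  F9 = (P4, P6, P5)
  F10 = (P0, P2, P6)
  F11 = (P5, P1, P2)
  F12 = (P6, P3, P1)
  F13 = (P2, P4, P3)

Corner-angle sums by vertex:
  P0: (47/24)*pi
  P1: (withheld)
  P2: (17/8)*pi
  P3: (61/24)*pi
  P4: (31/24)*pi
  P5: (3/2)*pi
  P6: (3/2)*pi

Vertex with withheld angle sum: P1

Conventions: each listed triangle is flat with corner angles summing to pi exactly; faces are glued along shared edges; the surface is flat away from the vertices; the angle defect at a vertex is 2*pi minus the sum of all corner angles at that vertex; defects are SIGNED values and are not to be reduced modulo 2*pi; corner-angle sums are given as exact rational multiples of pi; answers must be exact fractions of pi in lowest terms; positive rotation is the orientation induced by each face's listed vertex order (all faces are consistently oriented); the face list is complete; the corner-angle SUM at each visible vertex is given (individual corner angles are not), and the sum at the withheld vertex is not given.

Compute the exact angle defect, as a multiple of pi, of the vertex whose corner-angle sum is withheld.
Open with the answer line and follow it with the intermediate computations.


Answer: defect(P1) = (-13/12)*pi

V = 7, E = 21, F = 14; chi = V - E + F = 0
Gauss-Bonnet: total defect = 2*pi*chi = 0; visible defects sum to (13/12)*pi


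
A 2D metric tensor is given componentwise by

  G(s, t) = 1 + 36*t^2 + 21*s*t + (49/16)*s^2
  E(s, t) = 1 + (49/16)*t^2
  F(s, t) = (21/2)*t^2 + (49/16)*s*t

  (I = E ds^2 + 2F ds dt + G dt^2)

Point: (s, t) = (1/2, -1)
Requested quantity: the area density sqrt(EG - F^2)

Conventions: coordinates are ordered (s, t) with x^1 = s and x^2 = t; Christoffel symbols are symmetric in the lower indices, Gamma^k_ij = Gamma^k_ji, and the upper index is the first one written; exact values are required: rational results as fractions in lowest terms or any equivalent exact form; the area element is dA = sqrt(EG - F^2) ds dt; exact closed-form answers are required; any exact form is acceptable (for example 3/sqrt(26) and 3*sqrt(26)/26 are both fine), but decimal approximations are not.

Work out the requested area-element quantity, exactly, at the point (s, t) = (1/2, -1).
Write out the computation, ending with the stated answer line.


E = 65/16, F = 287/32, G = 1745/64; EG - F^2 = 1941/64

Answer: sqrt(EG - F^2) = sqrt(1941)/8


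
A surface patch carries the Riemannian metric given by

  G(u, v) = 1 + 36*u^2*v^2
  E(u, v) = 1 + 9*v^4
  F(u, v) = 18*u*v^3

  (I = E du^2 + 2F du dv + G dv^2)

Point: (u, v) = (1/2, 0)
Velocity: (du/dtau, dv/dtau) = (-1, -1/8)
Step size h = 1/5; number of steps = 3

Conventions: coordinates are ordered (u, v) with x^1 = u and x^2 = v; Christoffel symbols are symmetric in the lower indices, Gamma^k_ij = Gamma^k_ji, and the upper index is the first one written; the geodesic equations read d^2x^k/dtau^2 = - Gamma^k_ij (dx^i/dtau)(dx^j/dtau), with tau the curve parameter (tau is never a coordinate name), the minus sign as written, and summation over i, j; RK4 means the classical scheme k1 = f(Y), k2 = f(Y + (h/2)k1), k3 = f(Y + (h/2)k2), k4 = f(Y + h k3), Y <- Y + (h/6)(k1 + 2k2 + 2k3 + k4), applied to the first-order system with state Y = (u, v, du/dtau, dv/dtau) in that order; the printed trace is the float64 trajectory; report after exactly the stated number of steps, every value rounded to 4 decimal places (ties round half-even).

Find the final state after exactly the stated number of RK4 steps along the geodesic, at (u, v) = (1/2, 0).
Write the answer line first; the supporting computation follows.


Answer: u = -0.1000, v = -0.0751, du/dtau = -0.9997, dv/dtau = -0.1251

f(Y) = (du/dtau, dv/dtau, -Gamma^u_ij Y'^i Y'^j, -Gamma^v_ij Y'^i Y'^j) with the Gammas evaluated at the stage position; h = 0.200000; intermediate values shown to 6 dp
step 0: u = 0.5000, v = 0.0000, du/dtau = -1.0000, dv/dtau = -0.1250
step 1:
  k1: at (u, v) = (0.500000, 0.000000), (du/dtau, dv/dtau) = (-1.000000, -0.125000); Gamma_uuu = 0.000000, Gamma_uuv = 0.000000, Gamma_uvv = 0.000000, Gamma_vuu = 0.000000, Gamma_vuv = 0.000000, Gamma_vvv = 0.000000; k1 = (-1.000000, -0.125000, 0.000000, 0.000000)
  k2: at (u, v) = (0.400000, -0.012500), (du/dtau, dv/dtau) = (-1.000000, -0.125000); Gamma_uuu = 0.000000, Gamma_uuv = -0.000035, Gamma_uvv = 0.001124, Gamma_vuu = 0.000000, Gamma_vuv = 0.002248, Gamma_vvv = -0.071935; k2 = (-1.000000, -0.125000, -0.000009, 0.000562)
  k3: at (u, v) = (0.400000, -0.012500), (du/dtau, dv/dtau) = (-1.000001, -0.124944); Gamma_uuu = 0.000000, Gamma_uuv = -0.000035, Gamma_uvv = 0.001124, Gamma_vuu = 0.000000, Gamma_vuv = 0.002248, Gamma_vvv = -0.071935; k3 = (-1.000001, -0.124944, -0.000009, 0.000561)
  k4: at (u, v) = (0.300000, -0.024989), (du/dtau, dv/dtau) = (-1.000002, -0.124888); Gamma_uuu = 0.000000, Gamma_uuv = -0.000280, Gamma_uvv = 0.003365, Gamma_vuu = 0.000000, Gamma_vuv = 0.006730, Gamma_vvv = -0.080800; k4 = (-1.000002, -0.124888, 0.000018, -0.000421)
  Y <- Y + (h/6)(k1 + 2k2 + 2k3 + k4): u = 0.3000, v = -0.0250, du/dtau = -1.0000, dv/dtau = -0.1249
step 2:
  k1: at (u, v) = (0.300000, -0.024993), (du/dtau, dv/dtau) = (-1.000001, -0.124939); Gamma_uuu = 0.000000, Gamma_uuv = -0.000280, Gamma_uvv = 0.003366, Gamma_vuu = 0.000000, Gamma_vuv = 0.006732, Gamma_vvv = -0.080812; k1 = (-1.000001, -0.124939, 0.000018, -0.000421)
  k2: at (u, v) = (0.200000, -0.037486), (du/dtau, dv/dtau) = (-0.999999, -0.124981); Gamma_uuu = 0.000000, Gamma_uuv = -0.000946, Gamma_uvv = 0.005049, Gamma_vuu = 0.000000, Gamma_vuv = 0.010097, Gamma_vvv = -0.053870; k2 = (-0.999999, -0.124981, 0.000158, -0.001682)
  k3: at (u, v) = (0.200000, -0.037491), (du/dtau, dv/dtau) = (-0.999985, -0.125107); Gamma_uuu = 0.000000, Gamma_uuv = -0.000947, Gamma_uvv = 0.005050, Gamma_vuu = 0.000000, Gamma_vuv = 0.010099, Gamma_vvv = -0.053877; k3 = (-0.999985, -0.125107, 0.000158, -0.001684)
  k4: at (u, v) = (0.100003, -0.050014), (du/dtau, dv/dtau) = (-0.999969, -0.125276); Gamma_uuu = 0.000000, Gamma_uuv = -0.002250, Gamma_uvv = 0.004498, Gamma_vuu = 0.000000, Gamma_vuv = 0.008997, Gamma_vvv = -0.017989; k4 = (-0.999969, -0.125276, 0.000493, -0.001972)
  Y <- Y + (h/6)(k1 + 2k2 + 2k3 + k4): u = 0.1000, v = -0.0500, du/dtau = -1.0000, dv/dtau = -0.1252
step 3:
  k1: at (u, v) = (0.100002, -0.050006), (du/dtau, dv/dtau) = (-0.999963, -0.125243); Gamma_uuu = 0.000000, Gamma_uuv = -0.002249, Gamma_uvv = 0.004497, Gamma_vuu = 0.000000, Gamma_vuv = 0.008994, Gamma_vvv = -0.017986; k1 = (-0.999963, -0.125243, 0.000493, -0.001971)
  k2: at (u, v) = (0.000006, -0.062530), (du/dtau, dv/dtau) = (-0.999913, -0.125440); Gamma_uuu = 0.000000, Gamma_uuv = -0.004400, Gamma_uvv = 0.000000, Gamma_vuu = 0.000000, Gamma_vuv = 0.000001, Gamma_vvv = 0.000000; k2 = (-0.999913, -0.125440, 0.001104, 0.000000)
  k3: at (u, v) = (0.000011, -0.062550), (du/dtau, dv/dtau) = (-0.999852, -0.125243); Gamma_uuu = 0.000000, Gamma_uuv = -0.004404, Gamma_uvv = 0.000001, Gamma_vuu = 0.000000, Gamma_vuv = 0.000002, Gamma_vvv = 0.000000; k3 = (-0.999852, -0.125243, 0.001103, 0.000000)
  k4: at (u, v) = (-0.099968, -0.075054), (du/dtau, dv/dtau) = (-0.999742, -0.125243); Gamma_uuu = 0.000000, Gamma_uuv = -0.007593, Gamma_uvv = -0.010113, Gamma_vuu = 0.000000, Gamma_vuv = -0.020226, Gamma_vvv = -0.026940; k4 = (-0.999742, -0.125243, 0.002060, 0.005488)
  Y <- Y + (h/6)(k1 + 2k2 + 2k3 + k4): u = -0.1000, v = -0.0751, du/dtau = -0.9997, dv/dtau = -0.1251


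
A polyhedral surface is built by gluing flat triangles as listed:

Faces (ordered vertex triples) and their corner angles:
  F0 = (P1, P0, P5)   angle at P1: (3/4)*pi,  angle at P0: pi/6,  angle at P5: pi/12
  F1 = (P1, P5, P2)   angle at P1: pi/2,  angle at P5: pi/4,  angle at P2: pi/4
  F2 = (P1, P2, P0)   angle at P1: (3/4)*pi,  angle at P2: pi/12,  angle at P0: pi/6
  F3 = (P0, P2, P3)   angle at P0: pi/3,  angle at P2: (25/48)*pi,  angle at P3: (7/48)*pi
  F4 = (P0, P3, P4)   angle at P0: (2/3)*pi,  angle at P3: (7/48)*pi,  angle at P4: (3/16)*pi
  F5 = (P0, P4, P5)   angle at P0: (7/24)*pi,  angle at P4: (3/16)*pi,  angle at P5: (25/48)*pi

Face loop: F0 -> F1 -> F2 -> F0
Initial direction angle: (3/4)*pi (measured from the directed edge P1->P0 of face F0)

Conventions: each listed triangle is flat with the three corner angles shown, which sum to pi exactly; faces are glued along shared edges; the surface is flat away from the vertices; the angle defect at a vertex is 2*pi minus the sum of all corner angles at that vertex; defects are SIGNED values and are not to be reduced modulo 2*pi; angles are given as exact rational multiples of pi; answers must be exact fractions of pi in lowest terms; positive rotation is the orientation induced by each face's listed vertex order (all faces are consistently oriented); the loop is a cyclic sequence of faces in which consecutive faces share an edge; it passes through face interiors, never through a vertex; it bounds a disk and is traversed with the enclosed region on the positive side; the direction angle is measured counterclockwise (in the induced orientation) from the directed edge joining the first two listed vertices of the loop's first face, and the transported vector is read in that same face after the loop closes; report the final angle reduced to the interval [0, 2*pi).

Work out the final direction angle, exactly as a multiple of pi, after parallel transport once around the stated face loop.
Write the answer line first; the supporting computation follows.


Answer: final direction angle = (3/4)*pi

enclosed vertex P1: corner angles sum to 2*pi, defect = 2*pi - 2*pi = 0
summing the enclosed defects onto the initial angle, mod 2*pi in the induced orientation:
final angle = (3/4)*pi + 0 = (3/4)*pi (mod 2*pi)


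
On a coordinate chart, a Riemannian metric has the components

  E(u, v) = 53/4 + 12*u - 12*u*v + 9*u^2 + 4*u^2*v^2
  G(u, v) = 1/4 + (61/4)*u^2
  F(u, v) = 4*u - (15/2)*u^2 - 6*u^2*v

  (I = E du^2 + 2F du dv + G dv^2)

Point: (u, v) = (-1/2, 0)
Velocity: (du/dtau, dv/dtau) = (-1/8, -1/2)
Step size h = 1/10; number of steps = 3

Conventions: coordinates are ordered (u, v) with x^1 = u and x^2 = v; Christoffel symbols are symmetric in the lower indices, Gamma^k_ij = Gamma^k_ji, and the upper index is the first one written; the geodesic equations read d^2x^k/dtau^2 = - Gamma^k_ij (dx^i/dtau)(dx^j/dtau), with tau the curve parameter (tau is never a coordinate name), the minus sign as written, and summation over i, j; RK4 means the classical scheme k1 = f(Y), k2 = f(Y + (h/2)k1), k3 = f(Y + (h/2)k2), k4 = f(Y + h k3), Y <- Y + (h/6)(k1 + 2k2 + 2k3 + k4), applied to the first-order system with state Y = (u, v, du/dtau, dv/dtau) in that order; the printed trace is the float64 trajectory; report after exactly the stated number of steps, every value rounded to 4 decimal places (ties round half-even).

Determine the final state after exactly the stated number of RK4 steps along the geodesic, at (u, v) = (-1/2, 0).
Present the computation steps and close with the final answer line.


f(Y) = (du/dtau, dv/dtau, -Gamma^u_ij Y'^i Y'^j, -Gamma^v_ij Y'^i Y'^j) with the Gammas evaluated at the stage position; h = 0.100000; intermediate values shown to 6 dp
step 0: u = -0.5000, v = 0.0000, du/dtau = -0.1250, dv/dtau = -0.5000
step 1:
  k1: at (u, v) = (-0.500000, 0.000000), (du/dtau, dv/dtau) = (-0.125000, -0.500000); Gamma_uuu = 1.655401, Gamma_uuv = -0.736249, Gamma_uvv = 1.055335, Gamma_vuu = 3.671306, Gamma_vuv = -2.579192, Gamma_vvv = 1.006627; k1 = (-0.125000, -0.500000, -0.197668, 0.013378)
  k2: at (u, v) = (-0.506250, -0.025000), (du/dtau, dv/dtau) = (-0.134883, -0.499331); Gamma_uuu = 1.682419, Gamma_uuv = -0.750467, Gamma_uvv = 1.093036, Gamma_vuu = 3.608620, Gamma_vuv = -2.561961, Gamma_vvv = 1.027407; k2 = (-0.134883, -0.499331, -0.202047, 0.023285)
  k3: at (u, v) = (-0.506744, -0.024967), (du/dtau, dv/dtau) = (-0.135102, -0.498836); Gamma_uuu = 1.683417, Gamma_uuv = -0.751428, Gamma_uvv = 1.094874, Gamma_vuu = 3.606335, Gamma_vuv = -2.561006, Gamma_vvv = 1.028749; k3 = (-0.135102, -0.498836, -0.201889, 0.023376)
  k4: at (u, v) = (-0.513510, -0.049884), (du/dtau, dv/dtau) = (-0.145189, -0.497662); Gamma_uuu = 1.712447, Gamma_uuv = -0.767265, Gamma_uvv = 1.136513, Gamma_vuu = 3.543593, Gamma_vuv = -2.543453, Gamma_vvv = 1.051766; k4 = (-0.145189, -0.497662, -0.206698, 0.032368)
  Y <- Y + (h/6)(k1 + 2k2 + 2k3 + k4): u = -0.5135, v = -0.0499, du/dtau = -0.1452, dv/dtau = -0.4977
step 2:
  k1: at (u, v) = (-0.513503, -0.049900), (du/dtau, dv/dtau) = (-0.145204, -0.497682); Gamma_uuu = 1.712441, Gamma_uuv = -0.767252, Gamma_uvv = 1.136494, Gamma_vuu = 3.543606, Gamma_vuv = -2.543464, Gamma_vvv = 1.051748; k1 = (-0.145204, -0.497682, -0.206709, 0.032390)
  k2: at (u, v) = (-0.520763, -0.074784), (du/dtau, dv/dtau) = (-0.155539, -0.496063); Gamma_uuu = 1.743606, Gamma_uuv = -0.784788, Gamma_uvv = 1.182344, Gamma_vuu = 3.481061, Gamma_vuv = -2.525729, Gamma_vvv = 1.077099; k2 = (-0.155539, -0.496063, -0.212027, 0.040491)
  k3: at (u, v) = (-0.521280, -0.074703), (du/dtau, dv/dtau) = (-0.155805, -0.495658); Gamma_uuu = 1.744706, Gamma_uuv = -0.785860, Gamma_uvv = 1.184417, Gamma_vuu = 3.479021, Gamma_vuv = -2.524850, Gamma_vvv = 1.078588; k3 = (-0.155805, -0.495658, -0.211959, 0.040531)
  k4: at (u, v) = (-0.529083, -0.099466), (du/dtau, dv/dtau) = (-0.166400, -0.493629); Gamma_uuu = 1.778309, Gamma_uuv = -0.805400, Gamma_uvv = 1.235187, Gamma_vuu = 3.417085, Gamma_vuv = -2.507099, Gamma_vvv = 1.106671; k4 = (-0.166400, -0.493629, -0.217906, 0.047588)
  Y <- Y + (h/6)(k1 + 2k2 + 2k3 + k4): u = -0.5291, v = -0.0995, du/dtau = -0.1664, dv/dtau = -0.4936
step 3:
  k1: at (u, v) = (-0.529074, -0.099479), (du/dtau, dv/dtau) = (-0.166414, -0.493648); Gamma_uuu = 1.778297, Gamma_uuv = -0.805382, Gamma_uvv = 1.235159, Gamma_vuu = 3.417103, Gamma_vuv = -2.507111, Gamma_vvv = 1.106646; k1 = (-0.166414, -0.493648, -0.217918, 0.047609)
  k2: at (u, v) = (-0.537395, -0.124162), (du/dtau, dv/dtau) = (-0.177310, -0.491268); Gamma_uuu = 1.814488, Gamma_uuv = -0.827041, Gamma_uvv = 1.291219, Gamma_vuu = 3.356054, Gamma_vuv = -2.489518, Gamma_vvv = 1.137599; k2 = (-0.177310, -0.491268, -0.224592, 0.053644)
  k3: at (u, v) = (-0.537940, -0.124043), (du/dtau, dv/dtau) = (-0.177643, -0.490966); Gamma_uuu = 1.815732, Gamma_uuv = -0.828263, Gamma_uvv = 1.293611, Gamma_vuu = 3.354262, Gamma_vuv = -2.488731, Gamma_vvv = 1.139283; k3 = (-0.177643, -0.490966, -0.224645, 0.053646)
  k4: at (u, v) = (-0.546839, -0.148576), (du/dtau, dv/dtau) = (-0.188878, -0.488284); Gamma_uuu = 1.854939, Gamma_uuv = -0.852466, Gamma_uvv = 1.355957, Gamma_vuu = 3.294507, Gamma_vuv = -2.471507, Gamma_vvv = 1.173653; k4 = (-0.188878, -0.488284, -0.232224, 0.058520)
  Y <- Y + (h/6)(k1 + 2k2 + 2k3 + k4): u = -0.5468, v = -0.1486, du/dtau = -0.1889, dv/dtau = -0.4883

Answer: u = -0.5468, v = -0.1486, du/dtau = -0.1889, dv/dtau = -0.4883
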